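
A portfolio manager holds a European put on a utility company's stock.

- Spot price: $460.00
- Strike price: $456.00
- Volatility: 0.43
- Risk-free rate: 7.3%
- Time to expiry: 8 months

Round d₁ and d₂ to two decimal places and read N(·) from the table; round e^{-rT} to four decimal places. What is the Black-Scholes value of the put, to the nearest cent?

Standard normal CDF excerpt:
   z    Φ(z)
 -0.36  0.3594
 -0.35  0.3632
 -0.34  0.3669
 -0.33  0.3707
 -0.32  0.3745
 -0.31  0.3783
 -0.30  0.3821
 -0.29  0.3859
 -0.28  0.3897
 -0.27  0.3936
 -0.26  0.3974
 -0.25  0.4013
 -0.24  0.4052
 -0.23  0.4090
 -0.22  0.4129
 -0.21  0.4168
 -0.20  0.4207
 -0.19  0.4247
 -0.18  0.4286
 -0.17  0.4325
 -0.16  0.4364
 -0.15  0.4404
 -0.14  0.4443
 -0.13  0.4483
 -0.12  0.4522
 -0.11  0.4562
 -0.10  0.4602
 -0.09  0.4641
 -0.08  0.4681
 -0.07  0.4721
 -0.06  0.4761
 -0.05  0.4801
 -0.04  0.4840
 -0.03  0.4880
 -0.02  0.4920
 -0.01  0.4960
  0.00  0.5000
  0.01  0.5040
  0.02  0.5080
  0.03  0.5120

σ√T = 0.43 × 0.8165 = 0.3511
d₁ = [ln(460/456) + (0.073 + 0.43²/2)·0.6667] / 0.3511 = [0.0087 + 0.1103] / 0.3511 = 0.3390 ⇒ 0.34
d₂ = d₁ − σ√T = 0.3390 − 0.3511 = -0.0121 ⇒ -0.01
exp(−rT) = exp(−0.073·0.6667) = 0.9525
N(−d₂) = N(0.01) = 0.5040;  N(−d₁) = N(-0.34) = 0.3669
P = 456·0.9525·0.5040 − 460·0.3669 = 218.9074 − 168.7740 = 50.1334

$50.13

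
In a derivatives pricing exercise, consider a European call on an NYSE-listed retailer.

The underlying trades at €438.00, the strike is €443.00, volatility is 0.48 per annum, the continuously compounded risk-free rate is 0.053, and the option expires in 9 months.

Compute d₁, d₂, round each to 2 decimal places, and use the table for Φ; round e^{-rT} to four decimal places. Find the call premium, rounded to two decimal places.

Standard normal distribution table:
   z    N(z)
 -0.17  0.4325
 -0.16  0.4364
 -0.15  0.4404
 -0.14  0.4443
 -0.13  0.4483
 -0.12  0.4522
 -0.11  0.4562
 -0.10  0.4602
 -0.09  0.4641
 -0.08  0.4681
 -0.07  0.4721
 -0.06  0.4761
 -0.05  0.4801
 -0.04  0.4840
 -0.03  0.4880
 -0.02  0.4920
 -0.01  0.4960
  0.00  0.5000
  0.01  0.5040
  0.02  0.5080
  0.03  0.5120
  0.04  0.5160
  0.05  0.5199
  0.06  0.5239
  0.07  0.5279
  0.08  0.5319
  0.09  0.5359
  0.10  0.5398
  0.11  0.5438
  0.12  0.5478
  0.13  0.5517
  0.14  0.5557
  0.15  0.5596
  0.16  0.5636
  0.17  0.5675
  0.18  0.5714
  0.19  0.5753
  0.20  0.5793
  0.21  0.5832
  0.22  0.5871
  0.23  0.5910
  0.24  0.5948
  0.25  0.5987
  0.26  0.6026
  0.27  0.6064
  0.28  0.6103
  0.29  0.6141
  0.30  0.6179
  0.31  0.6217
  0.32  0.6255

€78.16

σ√T = 0.48·√0.75 = 0.4157
d₁ = [ln(438/443) + (0.053 + 0.48²/2)·0.75] / 0.4157 = [-0.0114 + 0.1261] / 0.4157 = 0.2762 which rounds to 0.28
d₂ = d₁ − σ√T = 0.2762 − 0.4157 = -0.1395 which rounds to -0.14
e^(−rT) = e^(−0.053·0.75) = 0.9610
C = 438·N(0.28) − 443·0.9610·N(-0.14) = 438·0.6103 − 443·0.9610·0.4443 = 267.3114 − 189.1487 = 78.1627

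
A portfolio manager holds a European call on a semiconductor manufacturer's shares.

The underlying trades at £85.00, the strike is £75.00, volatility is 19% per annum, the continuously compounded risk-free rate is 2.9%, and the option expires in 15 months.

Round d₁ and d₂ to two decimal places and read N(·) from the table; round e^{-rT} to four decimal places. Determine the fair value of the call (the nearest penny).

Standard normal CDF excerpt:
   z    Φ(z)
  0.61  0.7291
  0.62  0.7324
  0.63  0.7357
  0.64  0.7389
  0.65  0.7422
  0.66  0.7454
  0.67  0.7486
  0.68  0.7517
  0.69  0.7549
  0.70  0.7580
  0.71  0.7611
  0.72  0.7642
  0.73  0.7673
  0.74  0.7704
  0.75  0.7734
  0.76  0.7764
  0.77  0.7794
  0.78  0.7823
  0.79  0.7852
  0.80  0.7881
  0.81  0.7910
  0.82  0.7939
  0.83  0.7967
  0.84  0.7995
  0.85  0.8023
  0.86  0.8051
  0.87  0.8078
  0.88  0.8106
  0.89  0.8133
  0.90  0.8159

£14.98

σ√T = 0.19 × 1.1180 = 0.2124
d₁ = [ln(85/75) + (0.029 + 0.19²/2)·1.25] / 0.2124 = [0.1252 + 0.0588] / 0.2124 = 0.8661 → 0.87
d₂ = d₁ − σ√T = 0.8661 − 0.2124 = 0.6536 → 0.65
e^(−rT) = e^(−0.029·1.25) = 0.9644
N(d₁) = N(0.87) = 0.8078;  N(d₂) = N(0.65) = 0.7422
C = 85·0.8078 − 75·0.9644·0.7422 = 68.6630 − 53.6833 = 14.9797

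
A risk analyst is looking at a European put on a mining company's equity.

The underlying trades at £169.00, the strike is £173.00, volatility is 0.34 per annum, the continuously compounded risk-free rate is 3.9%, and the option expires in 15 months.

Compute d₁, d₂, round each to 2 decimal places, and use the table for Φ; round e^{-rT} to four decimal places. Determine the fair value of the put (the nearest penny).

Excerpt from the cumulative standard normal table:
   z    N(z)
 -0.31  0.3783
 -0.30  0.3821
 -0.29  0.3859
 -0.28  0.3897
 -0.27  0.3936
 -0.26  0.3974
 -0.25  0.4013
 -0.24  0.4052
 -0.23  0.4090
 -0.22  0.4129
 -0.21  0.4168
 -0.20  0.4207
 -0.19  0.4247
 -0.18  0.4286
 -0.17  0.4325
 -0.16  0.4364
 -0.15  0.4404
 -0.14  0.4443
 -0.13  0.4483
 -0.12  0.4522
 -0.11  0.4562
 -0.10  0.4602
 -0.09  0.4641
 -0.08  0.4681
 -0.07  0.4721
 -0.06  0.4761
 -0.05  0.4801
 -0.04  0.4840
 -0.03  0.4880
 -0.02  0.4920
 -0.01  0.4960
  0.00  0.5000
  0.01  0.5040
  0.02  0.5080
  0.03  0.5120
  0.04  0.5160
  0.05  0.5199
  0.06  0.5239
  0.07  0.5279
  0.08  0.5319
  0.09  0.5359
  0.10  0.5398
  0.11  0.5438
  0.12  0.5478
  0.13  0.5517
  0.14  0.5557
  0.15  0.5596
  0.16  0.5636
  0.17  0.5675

σ√T = 0.34 × 1.1180 = 0.3801
ln(S/K) + (r + σ²/2)T = ln(169/173) + (0.039 + 0.34²/2)·1.25 = -0.0234 + 0.1210 = 0.0976
d₁ = 0.0976 / 0.3801 = 0.2568 → 0.26
d₂ = d₁ − σ√T = 0.2568 − 0.3801 = -0.1234 → -0.12
e^(−rT) = e^(−0.039·1.25) = 0.9524
P = 173·0.9524·N(0.12) − 169·N(-0.26) = 173·0.9524·0.5478 − 169·0.3974 = 90.2584 − 67.1606 = 23.0978

£23.10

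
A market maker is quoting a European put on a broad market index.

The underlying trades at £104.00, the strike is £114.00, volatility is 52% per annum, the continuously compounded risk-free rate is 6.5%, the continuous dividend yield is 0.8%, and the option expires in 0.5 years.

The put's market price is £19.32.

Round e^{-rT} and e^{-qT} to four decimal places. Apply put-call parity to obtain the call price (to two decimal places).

£12.55

exp(−qT) = exp(−0.008·0.5) = 0.9960;  exp(−rT) = exp(−0.065·0.5) = 0.9680
Put-call parity: C − P = S·e^(−qT) − K·e^(−rT) = 104·0.9960 − 114·0.9680 = 103.5840 − 110.3520 = -6.7680
C = P + (C − P) = 19.32 + (-6.7680) = 12.5520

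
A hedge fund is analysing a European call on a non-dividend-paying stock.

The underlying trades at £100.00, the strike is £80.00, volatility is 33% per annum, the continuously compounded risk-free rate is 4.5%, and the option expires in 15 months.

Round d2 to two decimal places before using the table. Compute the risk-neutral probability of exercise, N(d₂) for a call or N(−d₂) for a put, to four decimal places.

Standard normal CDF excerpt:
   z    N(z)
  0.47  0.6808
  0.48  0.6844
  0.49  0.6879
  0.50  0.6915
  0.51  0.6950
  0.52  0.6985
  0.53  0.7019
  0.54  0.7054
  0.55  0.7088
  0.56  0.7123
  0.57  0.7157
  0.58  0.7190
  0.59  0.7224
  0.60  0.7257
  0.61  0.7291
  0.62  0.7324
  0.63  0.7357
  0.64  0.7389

0.7157

σ√T = 0.33 × 1.1180 = 0.3690
d₁ = [ln(100/80) + (0.045 + 0.33²/2)·1.25] / 0.3690 = [0.2231 + 0.1243] / 0.3690 = 0.9417 ≈ 0.94
d₂ = d₁ − σ√T = 0.9417 − 0.3690 = 0.5728 ≈ 0.57
Pr(exercise) under Q = N(d₂) = 0.7157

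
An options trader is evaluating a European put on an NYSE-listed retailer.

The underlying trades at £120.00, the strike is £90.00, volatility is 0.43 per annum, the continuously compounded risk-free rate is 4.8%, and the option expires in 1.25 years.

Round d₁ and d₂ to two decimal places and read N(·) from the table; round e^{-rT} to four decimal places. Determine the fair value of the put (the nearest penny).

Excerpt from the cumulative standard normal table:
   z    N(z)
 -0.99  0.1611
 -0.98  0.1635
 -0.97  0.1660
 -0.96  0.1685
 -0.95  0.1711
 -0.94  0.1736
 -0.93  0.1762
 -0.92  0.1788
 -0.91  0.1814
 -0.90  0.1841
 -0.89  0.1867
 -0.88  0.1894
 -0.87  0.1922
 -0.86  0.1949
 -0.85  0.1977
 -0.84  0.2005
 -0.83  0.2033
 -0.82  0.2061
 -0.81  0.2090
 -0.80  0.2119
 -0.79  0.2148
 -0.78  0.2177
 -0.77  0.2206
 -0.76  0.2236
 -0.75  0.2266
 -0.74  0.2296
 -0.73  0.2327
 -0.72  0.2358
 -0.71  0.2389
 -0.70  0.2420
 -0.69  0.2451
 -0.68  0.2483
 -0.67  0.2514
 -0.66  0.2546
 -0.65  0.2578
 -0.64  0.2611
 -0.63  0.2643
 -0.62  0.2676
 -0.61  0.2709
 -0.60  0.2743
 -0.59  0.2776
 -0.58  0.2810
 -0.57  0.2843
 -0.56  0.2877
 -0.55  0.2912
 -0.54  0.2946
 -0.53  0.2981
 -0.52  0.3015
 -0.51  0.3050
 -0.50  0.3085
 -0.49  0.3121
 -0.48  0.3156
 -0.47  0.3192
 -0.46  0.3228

σ√T = 0.43·√1.25 = 0.4808
d₁ = [ln(120/90) + (0.048 + 0.43²/2)·1.25] / 0.4808 = [0.2877 + 0.1756] / 0.4808 = 0.9636 which rounds to 0.96
d₂ = d₁ − σ√T = 0.9636 − 0.4808 = 0.4828 which rounds to 0.48
exp(−rT) = exp(−0.048·1.25) = 0.9418
N(−d₂) = N(-0.48) = 0.3156;  N(−d₁) = N(-0.96) = 0.1685
P = 90·0.9418·0.3156 − 120·0.1685 = 26.7509 − 20.2200 = 6.5309

£6.53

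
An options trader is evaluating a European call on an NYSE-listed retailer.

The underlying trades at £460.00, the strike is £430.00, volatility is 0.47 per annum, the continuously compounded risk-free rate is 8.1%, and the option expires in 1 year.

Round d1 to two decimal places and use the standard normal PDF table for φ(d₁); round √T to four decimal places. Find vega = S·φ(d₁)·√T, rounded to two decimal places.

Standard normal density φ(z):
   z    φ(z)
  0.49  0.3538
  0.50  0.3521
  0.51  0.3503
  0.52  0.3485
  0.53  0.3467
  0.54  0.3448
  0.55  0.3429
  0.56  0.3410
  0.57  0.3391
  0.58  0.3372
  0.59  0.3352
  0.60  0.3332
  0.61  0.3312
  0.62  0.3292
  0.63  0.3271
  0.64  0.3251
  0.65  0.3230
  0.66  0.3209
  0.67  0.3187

157.73

σ√T = 0.47 × 1.0000 = 0.4700
d₁ = [ln(460/430) + (0.081 + 0.47²/2)·1] / 0.4700 = [0.0674 + 0.1915] / 0.4700 = 0.5508 which rounds to 0.55
√T = √1 = 1.0000
φ(d₁) = φ(0.55) = 0.3429
vega = S·φ(d₁)·√T = 460·0.3429·1.0000 = 157.7340
(The put has the same vega.)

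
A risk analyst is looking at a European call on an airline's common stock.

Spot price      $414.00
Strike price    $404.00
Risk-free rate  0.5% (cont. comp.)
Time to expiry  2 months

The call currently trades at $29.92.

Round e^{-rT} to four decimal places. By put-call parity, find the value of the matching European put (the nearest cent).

$19.60

e^(−rT) = e^(−0.005·0.1667) = 0.9992
Put-call parity: C − P = S − K·e^(−rT) = 414 − 404·0.9992 = 414 − 403.6768 = 10.3232
P = C − (C − P) = 29.92 − (10.3232) = 19.5968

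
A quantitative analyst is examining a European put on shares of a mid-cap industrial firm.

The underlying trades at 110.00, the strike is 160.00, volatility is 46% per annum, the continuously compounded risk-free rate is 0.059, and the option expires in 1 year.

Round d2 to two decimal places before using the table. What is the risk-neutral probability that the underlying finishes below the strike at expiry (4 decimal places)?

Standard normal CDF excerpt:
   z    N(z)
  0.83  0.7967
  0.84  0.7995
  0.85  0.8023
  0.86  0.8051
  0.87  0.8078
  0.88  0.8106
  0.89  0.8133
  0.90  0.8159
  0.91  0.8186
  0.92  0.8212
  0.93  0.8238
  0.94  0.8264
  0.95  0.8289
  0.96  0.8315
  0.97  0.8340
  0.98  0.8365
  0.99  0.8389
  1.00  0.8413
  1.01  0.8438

σ√T = 0.46 × 1.0000 = 0.4600
d₁ = [ln(110/160) + (0.059 + 0.46²/2)·1] / 0.4600 = [-0.3747 + 0.1648] / 0.4600 = -0.4563 → -0.46
d₂ = d₁ − σ√T = -0.4563 − 0.4600 = -0.9163 → -0.92
Pr(exercise) under Q = N(−d₂) = N(0.92) = 0.8212

0.8212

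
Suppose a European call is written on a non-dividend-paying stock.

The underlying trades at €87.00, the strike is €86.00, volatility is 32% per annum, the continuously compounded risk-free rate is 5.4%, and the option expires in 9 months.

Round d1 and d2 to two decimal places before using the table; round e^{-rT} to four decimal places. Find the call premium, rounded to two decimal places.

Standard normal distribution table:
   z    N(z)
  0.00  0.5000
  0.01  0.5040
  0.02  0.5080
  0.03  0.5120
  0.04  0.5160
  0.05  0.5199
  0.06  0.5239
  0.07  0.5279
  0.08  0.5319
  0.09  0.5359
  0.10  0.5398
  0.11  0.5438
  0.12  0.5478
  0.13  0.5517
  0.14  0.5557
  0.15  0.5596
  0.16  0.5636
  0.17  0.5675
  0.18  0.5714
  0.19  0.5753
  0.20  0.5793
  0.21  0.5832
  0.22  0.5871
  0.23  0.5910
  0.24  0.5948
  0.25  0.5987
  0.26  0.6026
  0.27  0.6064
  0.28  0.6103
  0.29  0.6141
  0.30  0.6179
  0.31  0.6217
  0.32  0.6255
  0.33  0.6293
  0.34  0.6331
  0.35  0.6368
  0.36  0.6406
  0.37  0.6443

T = 0.75;  σ√T = 0.2771
d₁ = [ln(87/86) + (0.054 + 0.32²/2)·0.75] / 0.2771 = [0.0116 + 0.0789] / 0.2771 = 0.3264 → 0.33
d₂ = d₁ − σ√T = 0.3264 − 0.2771 = 0.0493 → 0.05
e^(−rT) = e^(−0.054·0.75) = 0.9603
N(d₁) = N(0.33) = 0.6293;  N(d₂) = N(0.05) = 0.5199
C = 87·0.6293 − 86·0.9603·0.5199 = 54.7491 − 42.9364 = 11.8127

€11.81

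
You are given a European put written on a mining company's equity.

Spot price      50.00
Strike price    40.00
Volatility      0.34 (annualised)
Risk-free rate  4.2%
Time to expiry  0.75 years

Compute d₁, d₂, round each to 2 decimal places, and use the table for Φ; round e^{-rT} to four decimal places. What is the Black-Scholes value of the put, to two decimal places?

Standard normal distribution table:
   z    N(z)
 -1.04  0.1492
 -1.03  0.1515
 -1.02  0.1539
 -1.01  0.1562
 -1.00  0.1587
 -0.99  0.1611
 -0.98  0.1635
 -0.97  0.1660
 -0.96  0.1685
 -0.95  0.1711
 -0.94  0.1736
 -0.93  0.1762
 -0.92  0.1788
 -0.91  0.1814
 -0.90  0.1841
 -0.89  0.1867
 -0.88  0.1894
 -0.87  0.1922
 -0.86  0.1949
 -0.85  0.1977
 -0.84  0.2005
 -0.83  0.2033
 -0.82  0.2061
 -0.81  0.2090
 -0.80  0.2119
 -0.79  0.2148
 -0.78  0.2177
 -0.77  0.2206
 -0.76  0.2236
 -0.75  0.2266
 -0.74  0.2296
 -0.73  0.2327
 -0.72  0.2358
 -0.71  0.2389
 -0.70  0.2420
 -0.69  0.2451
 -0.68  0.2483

T = 0.75;  σ√T = 0.2944
d₁ = [ln(50/40) + (0.042 + 0.34²/2)·0.75] / 0.2944 = [0.2231 + 0.0749] / 0.2944 = 1.0120 ⇒ 1.01
d₂ = d₁ − σ√T = 1.0120 − 0.2944 = 0.7176 ⇒ 0.72
exp(−rT) = exp(−0.042·0.75) = 0.9690
P = 40·0.9690·N(-0.72) − 50·N(-1.01) = 40·0.9690·0.2358 − 50·0.1562 = 9.1396 − 7.8100 = 1.3296

1.33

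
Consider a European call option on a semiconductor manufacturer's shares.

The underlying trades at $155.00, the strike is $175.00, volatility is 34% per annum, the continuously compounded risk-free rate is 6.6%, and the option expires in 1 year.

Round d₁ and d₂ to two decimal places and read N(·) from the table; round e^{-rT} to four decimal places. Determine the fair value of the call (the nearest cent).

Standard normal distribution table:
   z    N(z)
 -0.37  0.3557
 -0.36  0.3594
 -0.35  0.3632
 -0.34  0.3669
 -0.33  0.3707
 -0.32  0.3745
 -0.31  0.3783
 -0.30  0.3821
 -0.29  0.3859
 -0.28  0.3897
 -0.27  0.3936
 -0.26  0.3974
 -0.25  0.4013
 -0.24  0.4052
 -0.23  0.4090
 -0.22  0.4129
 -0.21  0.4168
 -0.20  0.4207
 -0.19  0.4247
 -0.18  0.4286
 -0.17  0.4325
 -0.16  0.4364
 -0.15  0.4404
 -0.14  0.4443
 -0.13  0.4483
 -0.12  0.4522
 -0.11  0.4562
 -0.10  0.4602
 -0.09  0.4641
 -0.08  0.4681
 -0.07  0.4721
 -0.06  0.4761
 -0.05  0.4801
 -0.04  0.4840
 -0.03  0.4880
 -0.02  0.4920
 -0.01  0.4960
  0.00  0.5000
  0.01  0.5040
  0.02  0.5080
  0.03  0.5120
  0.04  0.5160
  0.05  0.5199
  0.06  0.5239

σ√T = 0.34 × 1.0000 = 0.3400
d₁ = [ln(155/175) + (0.066 + ½·0.34²)·1] / (σ√T) = (-0.1214 + 0.1238) / 0.3400 = 0.0072 ≈ 0.01
d₂ = 0.0072 − 0.3400 = -0.3328 ≈ -0.33
exp(−rT) = exp(−0.066·1) = 0.9361
N(d₁) = N(0.01) = 0.5040;  N(d₂) = N(-0.33) = 0.3707
C = 155·0.5040 − 175·0.9361·0.3707 = 78.1200 − 60.7271 = 17.3929

$17.39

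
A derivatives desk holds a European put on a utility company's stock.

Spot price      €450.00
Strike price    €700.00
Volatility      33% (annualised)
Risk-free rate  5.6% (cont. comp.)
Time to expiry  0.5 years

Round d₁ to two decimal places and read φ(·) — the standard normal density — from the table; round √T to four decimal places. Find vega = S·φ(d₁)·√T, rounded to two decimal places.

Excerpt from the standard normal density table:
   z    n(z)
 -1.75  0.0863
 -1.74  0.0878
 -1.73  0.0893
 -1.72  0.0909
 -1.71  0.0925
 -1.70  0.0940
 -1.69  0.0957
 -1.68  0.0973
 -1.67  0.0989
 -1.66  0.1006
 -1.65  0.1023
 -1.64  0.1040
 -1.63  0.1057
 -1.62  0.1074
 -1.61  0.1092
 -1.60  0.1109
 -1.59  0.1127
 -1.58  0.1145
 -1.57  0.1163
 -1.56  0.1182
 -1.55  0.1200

σ√T = 0.33 × 0.7071 = 0.2333
d₁ = [ln(450/700) + (0.056 + 0.33²/2)·0.5] / 0.2333 = [-0.4418 + 0.0552] / 0.2333 = -1.6568 ≈ -1.66
√T = √0.5 = 0.7071
φ(d₁) = φ(-1.66) = 0.1006
vega = S·φ(d₁)·√T = 450·0.1006·0.7071 = 32.0104
(Vega is the same for a European call and put with the same parameters.)

32.01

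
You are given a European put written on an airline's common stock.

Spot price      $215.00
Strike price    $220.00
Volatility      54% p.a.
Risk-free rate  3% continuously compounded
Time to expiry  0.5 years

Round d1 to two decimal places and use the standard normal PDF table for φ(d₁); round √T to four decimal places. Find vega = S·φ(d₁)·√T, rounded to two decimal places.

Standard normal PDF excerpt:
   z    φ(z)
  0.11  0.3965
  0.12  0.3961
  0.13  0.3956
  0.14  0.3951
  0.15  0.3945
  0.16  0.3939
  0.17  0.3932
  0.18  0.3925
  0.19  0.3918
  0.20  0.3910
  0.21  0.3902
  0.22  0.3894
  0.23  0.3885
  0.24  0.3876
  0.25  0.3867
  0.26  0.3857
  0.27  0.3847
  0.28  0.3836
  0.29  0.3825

σ√T = 0.54 × 0.7071 = 0.3818
d₁ = [ln(215/220) + (0.03 + 0.54²/2)·0.5] / 0.3818 = [-0.0230 + 0.0879] / 0.3818 = 0.1700 ⇒ 0.17
√T = √0.5 = 0.7071
φ(d₁) = φ(0.17) = 0.3932
vega = S·φ(d₁)·√T = 215·0.3932·0.7071 = 59.7768

59.78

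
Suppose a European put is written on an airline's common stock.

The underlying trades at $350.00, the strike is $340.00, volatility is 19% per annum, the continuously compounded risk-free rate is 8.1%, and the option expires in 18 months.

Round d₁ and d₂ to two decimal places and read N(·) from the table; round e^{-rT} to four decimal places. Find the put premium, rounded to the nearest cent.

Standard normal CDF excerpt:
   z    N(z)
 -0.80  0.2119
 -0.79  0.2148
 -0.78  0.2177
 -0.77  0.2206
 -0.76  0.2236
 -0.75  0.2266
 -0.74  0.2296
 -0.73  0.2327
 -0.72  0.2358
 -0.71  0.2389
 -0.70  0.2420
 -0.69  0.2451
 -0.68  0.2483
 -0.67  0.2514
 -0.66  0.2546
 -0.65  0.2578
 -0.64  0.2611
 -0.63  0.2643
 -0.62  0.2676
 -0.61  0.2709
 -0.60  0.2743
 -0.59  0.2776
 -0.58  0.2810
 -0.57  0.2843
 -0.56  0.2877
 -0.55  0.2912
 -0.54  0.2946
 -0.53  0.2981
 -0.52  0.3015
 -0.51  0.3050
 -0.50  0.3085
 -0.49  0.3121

$11.50

σ√T = 0.19 × 1.2247 = 0.2327
ln(S/K) + (r + σ²/2)T = ln(350/340) + (0.081 + 0.19²/2)·1.5 = 0.0290 + 0.1486 = 0.1776
d₁ = 0.1776 / 0.2327 = 0.7630 ⇒ 0.76
d₂ = d₁ − σ√T = 0.7630 − 0.2327 = 0.5303 ⇒ 0.53
e^(−rT) = e^(−0.081·1.5) = 0.8856
P = 340·0.8856·N(-0.53) − 350·N(-0.76) = 340·0.8856·0.2981 − 350·0.2236 = 89.7591 − 78.2600 = 11.4991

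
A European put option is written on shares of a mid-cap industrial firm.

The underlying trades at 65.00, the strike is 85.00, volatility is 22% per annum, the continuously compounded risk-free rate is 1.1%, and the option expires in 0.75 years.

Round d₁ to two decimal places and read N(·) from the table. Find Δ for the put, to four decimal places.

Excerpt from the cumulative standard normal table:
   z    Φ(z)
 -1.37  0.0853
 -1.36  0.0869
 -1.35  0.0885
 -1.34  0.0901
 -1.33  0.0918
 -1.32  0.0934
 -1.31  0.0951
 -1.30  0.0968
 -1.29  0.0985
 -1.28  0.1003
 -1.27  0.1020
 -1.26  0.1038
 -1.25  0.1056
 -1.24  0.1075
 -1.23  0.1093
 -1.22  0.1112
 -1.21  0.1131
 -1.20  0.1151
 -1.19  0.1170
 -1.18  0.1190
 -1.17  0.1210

T = 0.75;  σ√T = 0.1905
d₁ = [ln(65/85) + (0.011 + ½·0.22²)·0.75] / (σ√T) = (-0.2683 + 0.0264) / 0.1905 = -1.2695 which rounds to -1.27
N(d₁) = N(-1.27) = 0.1020
Δ_put = N(d₁) − 1 = 0.1020 − 1 = -0.8980

-0.8980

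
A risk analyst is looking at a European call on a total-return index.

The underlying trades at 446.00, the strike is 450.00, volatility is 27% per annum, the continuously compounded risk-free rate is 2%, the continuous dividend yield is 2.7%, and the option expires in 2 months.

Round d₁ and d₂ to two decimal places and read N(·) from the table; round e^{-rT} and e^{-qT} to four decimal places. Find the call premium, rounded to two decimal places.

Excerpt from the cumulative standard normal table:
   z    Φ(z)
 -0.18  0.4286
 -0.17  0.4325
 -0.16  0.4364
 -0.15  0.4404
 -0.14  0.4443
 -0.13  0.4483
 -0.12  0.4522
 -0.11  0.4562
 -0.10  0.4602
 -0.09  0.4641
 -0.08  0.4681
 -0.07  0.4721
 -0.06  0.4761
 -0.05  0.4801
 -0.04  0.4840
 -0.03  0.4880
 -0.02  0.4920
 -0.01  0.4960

17.37

T = 0.1667;  σ√T = 0.1102
d₁ = [ln(446/450) + (0.02 − 0.027 + 0.27²/2)·0.1667] / 0.1102 = [-0.0089 + 0.0049] / 0.1102 = -0.0365 ≈ -0.04
d₂ = d₁ − σ√T = -0.0365 − 0.1102 = -0.1467 ≈ -0.15
exp(−qT) = exp(−0.027·0.1667) = 0.9955;  exp(−rT) = exp(−0.02·0.1667) = 0.9967
C = 446·0.9955·N(-0.04) − 450·0.9967·N(-0.15) = 446·0.9955·0.4840 − 450·0.9967·0.4404 = 214.8926 − 197.5260 = 17.3666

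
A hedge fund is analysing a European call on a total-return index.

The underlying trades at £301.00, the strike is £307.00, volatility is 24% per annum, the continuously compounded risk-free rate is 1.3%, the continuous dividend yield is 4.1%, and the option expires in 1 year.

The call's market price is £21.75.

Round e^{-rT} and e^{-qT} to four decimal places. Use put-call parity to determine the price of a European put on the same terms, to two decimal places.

£35.89

exp(−qT) = exp(−0.041·1) = 0.9598;  exp(−rT) = exp(−0.013·1) = 0.9871
Put-call parity: C − P = S·e^(−qT) − K·e^(−rT) = 301·0.9598 − 307·0.9871 = 288.8998 − 303.0397 = -14.1399
P = C − (C − P) = 21.75 − (-14.1399) = 35.8899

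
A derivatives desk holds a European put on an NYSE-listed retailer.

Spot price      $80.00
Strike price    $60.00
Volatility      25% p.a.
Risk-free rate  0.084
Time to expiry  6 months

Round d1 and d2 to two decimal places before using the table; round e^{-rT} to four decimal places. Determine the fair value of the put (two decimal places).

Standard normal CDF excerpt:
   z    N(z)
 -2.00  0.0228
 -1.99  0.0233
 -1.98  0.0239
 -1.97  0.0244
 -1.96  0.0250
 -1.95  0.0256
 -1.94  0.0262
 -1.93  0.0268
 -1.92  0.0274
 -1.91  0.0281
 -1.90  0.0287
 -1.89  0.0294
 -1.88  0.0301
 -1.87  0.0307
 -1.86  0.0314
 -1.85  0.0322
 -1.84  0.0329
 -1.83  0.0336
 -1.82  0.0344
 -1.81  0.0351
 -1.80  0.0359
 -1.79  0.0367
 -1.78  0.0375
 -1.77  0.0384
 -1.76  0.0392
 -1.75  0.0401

σ√T = 0.25·√0.5 = 0.1768
ln(S/K) + (r + σ²/2)T = ln(80/60) + (0.084 + 0.25²/2)·0.5 = 0.2877 + 0.0576 = 0.3453
d₁ = 0.3453 / 0.1768 = 1.9534 which rounds to 1.95
d₂ = d₁ − σ√T = 1.9534 − 0.1768 = 1.7766 which rounds to 1.78
e^(−rT) = e^(−0.084·0.5) = 0.9589
N(−d₂) = N(-1.78) = 0.0375;  N(−d₁) = N(-1.95) = 0.0256
P = 60·0.9589·0.0375 − 80·0.0256 = 2.1575 − 2.0480 = 0.1095

$0.11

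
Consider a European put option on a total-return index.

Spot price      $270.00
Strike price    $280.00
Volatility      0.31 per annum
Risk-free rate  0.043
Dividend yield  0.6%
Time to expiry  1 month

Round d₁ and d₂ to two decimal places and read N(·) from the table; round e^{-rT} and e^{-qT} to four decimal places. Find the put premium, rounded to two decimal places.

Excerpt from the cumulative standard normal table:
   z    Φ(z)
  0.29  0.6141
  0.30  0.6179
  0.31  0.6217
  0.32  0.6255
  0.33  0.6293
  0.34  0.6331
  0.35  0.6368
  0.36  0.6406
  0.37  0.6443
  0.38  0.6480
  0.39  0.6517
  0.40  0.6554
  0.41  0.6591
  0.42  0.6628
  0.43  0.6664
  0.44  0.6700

T = 0.08333;  σ√T = 0.0895
d₁ = [ln(270/280) + (0.043 − 0.006 + 0.31²/2)·0.08333] / 0.0895 = [-0.0364 + 0.0071] / 0.0895 = -0.3272 → -0.33
d₂ = d₁ − σ√T = -0.3272 − 0.0895 = -0.4167 → -0.42
e^(−qT) = e^(−0.006·0.08333) = 0.9995;  e^(−rT) = e^(−0.043·0.08333) = 0.9964
N(−d₂) = N(0.42) = 0.6628;  N(−d₁) = N(0.33) = 0.6293
P = 280·0.9964·0.6628 − 270·0.9995·0.6293 = 184.9159 − 169.8260 = 15.0899

$15.09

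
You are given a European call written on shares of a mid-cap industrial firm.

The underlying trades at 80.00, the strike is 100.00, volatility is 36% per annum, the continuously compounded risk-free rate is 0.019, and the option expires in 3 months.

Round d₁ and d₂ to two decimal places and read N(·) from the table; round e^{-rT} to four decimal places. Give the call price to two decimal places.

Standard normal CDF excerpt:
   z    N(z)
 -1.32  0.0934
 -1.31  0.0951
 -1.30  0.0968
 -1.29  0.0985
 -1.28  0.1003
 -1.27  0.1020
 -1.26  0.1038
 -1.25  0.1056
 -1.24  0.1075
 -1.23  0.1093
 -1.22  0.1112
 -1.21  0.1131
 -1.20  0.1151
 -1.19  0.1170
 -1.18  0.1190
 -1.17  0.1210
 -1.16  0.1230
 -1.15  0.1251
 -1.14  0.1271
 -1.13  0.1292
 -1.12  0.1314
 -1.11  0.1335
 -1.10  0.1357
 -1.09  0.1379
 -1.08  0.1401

0.88

σ√T = 0.36·√0.25 = 0.1800
d₁ = [ln(80/100) + (0.019 + 0.36²/2)·0.25] / 0.1800 = [-0.2231 + 0.0209] / 0.1800 = -1.1233 which rounds to -1.12
d₂ = d₁ − σ√T = -1.1233 − 0.1800 = -1.3033 which rounds to -1.30
e^(−rT) = e^(−0.019·0.25) = 0.9953
N(d₁) = N(-1.12) = 0.1314;  N(d₂) = N(-1.30) = 0.0968
C = 80·0.1314 − 100·0.9953·0.0968 = 10.5120 − 9.6345 = 0.8775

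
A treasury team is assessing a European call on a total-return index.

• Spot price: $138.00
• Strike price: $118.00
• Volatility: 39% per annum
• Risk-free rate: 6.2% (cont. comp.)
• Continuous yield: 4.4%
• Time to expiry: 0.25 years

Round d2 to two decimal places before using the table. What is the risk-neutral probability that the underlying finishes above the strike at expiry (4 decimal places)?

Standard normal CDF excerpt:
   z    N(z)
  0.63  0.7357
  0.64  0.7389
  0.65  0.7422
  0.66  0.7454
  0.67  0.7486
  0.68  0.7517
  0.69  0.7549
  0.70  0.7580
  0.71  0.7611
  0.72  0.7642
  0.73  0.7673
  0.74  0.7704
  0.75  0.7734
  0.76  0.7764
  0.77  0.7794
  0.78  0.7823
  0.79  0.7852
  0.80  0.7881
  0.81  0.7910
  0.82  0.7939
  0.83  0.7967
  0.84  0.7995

σ√T = 0.39 × 0.5000 = 0.1950
d₁ = [ln(138/118) + (0.062 − 0.044 + 0.39²/2)·0.25] / 0.1950 = [0.1566 + 0.0235] / 0.1950 = 0.9235 ⇒ 0.92
d₂ = d₁ − σ√T = 0.9235 − 0.1950 = 0.7285 ⇒ 0.73
Risk-neutral Pr[S_T > K] = N(d₂) = N(0.73) = 0.7673

0.7673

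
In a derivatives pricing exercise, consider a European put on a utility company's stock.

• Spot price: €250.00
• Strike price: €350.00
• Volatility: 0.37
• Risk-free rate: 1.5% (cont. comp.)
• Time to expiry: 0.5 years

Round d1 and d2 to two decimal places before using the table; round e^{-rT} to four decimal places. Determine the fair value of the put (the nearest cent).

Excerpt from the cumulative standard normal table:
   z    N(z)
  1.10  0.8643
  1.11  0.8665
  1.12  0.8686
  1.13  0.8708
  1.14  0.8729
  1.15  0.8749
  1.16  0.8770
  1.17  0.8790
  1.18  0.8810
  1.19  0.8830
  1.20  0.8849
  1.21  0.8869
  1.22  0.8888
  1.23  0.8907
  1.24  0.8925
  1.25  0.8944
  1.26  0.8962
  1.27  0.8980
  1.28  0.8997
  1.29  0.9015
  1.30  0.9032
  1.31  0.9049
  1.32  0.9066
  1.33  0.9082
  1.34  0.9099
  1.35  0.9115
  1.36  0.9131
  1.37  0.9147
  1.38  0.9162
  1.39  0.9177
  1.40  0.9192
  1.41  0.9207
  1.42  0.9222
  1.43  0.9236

€101.09

σ√T = 0.37 × 0.7071 = 0.2616
d₁ = [ln(250/350) + (0.015 + 0.37²/2)·0.5] / 0.2616 = [-0.3365 + 0.0417] / 0.2616 = -1.1266 ⇒ -1.13
d₂ = d₁ − σ√T = -1.1266 − 0.2616 = -1.3882 ⇒ -1.39
exp(−rT) = exp(−0.015·0.5) = 0.9925
P = 350·0.9925·N(1.39) − 250·N(1.13) = 350·0.9925·0.9177 − 250·0.8708 = 318.7860 − 217.7000 = 101.0860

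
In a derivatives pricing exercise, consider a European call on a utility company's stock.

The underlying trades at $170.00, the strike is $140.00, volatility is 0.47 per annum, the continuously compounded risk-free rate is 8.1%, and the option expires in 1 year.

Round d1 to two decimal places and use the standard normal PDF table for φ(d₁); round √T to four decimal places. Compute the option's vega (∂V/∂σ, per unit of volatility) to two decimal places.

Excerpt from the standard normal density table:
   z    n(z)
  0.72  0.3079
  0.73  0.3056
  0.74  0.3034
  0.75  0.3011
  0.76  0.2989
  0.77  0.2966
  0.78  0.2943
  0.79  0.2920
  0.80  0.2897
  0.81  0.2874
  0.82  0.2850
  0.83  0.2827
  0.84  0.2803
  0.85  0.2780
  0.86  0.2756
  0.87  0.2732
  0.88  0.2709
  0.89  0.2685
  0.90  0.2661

σ√T = 0.47 × 1.0000 = 0.4700
d₁ = [ln(170/140) + (0.081 + 0.47²/2)·1] / 0.4700 = [0.1942 + 0.1915] / 0.4700 = 0.8204 ⇒ 0.82
√T = √1 = 1.0000
φ(d₁) = φ(0.82) = 0.2850
vega = S·φ(d₁)·√T = 170·0.2850·1.0000 = 48.4500
(The put has the same vega.)

48.45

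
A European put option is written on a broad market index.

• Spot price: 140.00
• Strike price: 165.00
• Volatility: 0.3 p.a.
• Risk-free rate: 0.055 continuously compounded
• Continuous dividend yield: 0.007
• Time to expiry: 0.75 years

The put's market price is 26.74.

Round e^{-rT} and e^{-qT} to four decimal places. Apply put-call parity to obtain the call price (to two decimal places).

e^(−qT) = e^(−0.007·0.75) = 0.9948;  e^(−rT) = e^(−0.055·0.75) = 0.9596
Put-call parity: C − P = S·e^(−qT) − K·e^(−rT) = 140·0.9948 − 165·0.9596 = 139.2720 − 158.3340 = -19.0620
C = P + (C − P) = 26.74 + (-19.0620) = 7.6780

7.68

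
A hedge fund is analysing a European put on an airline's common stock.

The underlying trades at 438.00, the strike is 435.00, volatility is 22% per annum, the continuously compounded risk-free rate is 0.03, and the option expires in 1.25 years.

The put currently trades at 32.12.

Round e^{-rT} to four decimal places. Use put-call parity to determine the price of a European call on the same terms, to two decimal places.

e^(−rT) = e^(−0.03·1.25) = 0.9632
Put-call parity: C − P = S − K·e^(−rT) = 438 − 435·0.9632 = 438 − 418.9920 = 19.0080
C = P + (C − P) = 32.12 + (19.0080) = 51.1280

51.13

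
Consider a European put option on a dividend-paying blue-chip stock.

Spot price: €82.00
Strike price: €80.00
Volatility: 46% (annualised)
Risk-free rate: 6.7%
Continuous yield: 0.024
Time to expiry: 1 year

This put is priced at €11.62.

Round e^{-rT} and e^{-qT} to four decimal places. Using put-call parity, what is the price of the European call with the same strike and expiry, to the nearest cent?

exp(−qT) = exp(−0.024·1) = 0.9763;  exp(−rT) = exp(−0.067·1) = 0.9352
Put-call parity: C − P = S·e^(−qT) − K·e^(−rT) = 82·0.9763 − 80·0.9352 = 80.0566 − 74.8160 = 5.2406
C = P + (C − P) = 11.62 + (5.2406) = 16.8606

€16.86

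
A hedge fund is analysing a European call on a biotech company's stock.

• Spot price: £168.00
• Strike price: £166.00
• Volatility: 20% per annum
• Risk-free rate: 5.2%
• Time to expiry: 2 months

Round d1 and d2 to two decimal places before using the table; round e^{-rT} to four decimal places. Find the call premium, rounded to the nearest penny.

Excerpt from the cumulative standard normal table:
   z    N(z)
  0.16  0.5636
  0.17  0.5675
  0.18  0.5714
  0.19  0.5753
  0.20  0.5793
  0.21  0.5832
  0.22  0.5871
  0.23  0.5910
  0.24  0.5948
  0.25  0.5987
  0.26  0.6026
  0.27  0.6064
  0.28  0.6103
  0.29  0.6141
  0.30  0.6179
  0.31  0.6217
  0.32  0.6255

T = 0.1667;  σ√T = 0.0816
d₁ = [ln(168/166) + (0.052 + 0.2²/2)·0.1667] / 0.0816 = [0.0120 + 0.0120] / 0.0816 = 0.2936 → 0.29
d₂ = d₁ − σ√T = 0.2936 − 0.0816 = 0.2120 → 0.21
exp(−rT) = exp(−0.052·0.1667) = 0.9914
N(d₁) = N(0.29) = 0.6141;  N(d₂) = N(0.21) = 0.5832
C = 168·0.6141 − 166·0.9914·0.5832 = 103.1688 − 95.9786 = 7.1902

£7.19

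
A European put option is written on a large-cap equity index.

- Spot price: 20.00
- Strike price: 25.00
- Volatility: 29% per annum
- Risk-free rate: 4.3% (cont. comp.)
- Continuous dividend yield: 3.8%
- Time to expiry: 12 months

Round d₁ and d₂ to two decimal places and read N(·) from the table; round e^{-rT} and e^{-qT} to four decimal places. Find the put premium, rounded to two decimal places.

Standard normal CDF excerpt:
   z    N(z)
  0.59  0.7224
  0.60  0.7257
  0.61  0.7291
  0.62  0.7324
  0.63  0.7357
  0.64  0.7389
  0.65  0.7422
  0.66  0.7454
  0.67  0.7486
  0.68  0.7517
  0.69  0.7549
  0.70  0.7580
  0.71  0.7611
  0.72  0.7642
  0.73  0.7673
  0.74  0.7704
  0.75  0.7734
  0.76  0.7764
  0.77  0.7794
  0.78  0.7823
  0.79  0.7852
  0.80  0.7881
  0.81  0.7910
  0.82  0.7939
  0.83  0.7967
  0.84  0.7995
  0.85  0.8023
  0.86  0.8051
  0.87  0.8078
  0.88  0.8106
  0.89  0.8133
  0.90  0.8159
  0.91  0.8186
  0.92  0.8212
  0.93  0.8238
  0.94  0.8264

T = 1;  σ√T = 0.2900
ln(S/K) + (r − q + σ²/2)T = ln(20/25) + (0.043 − 0.038 + 0.29²/2)·1 = -0.2231 + 0.0470 = -0.1761
d₁ = -0.1761 / 0.2900 = -0.6072 → -0.61
d₂ = d₁ − σ√T = -0.6072 − 0.2900 = -0.8972 → -0.90
e^(−qT) = e^(−0.038·1) = 0.9627;  e^(−rT) = e^(−0.043·1) = 0.9579
N(−d₂) = N(0.90) = 0.8159;  N(−d₁) = N(0.61) = 0.7291
P = 25·0.9579·0.8159 − 20·0.9627·0.7291 = 19.5388 − 14.0381 = 5.5007

5.50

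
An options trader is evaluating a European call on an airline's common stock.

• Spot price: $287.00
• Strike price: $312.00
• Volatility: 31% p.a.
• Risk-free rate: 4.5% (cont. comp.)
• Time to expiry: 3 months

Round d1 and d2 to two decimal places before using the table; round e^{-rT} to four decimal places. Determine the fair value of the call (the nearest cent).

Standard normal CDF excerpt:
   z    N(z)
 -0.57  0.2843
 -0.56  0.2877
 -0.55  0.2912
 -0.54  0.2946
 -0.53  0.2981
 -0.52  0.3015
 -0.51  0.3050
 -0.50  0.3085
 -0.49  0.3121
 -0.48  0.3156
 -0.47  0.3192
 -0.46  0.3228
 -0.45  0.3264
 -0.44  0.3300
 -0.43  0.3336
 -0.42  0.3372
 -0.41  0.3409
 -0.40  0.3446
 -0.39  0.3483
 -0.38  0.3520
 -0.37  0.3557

σ√T = 0.31·√0.25 = 0.1550
ln(S/K) + (r + σ²/2)T = ln(287/312) + (0.045 + 0.31²/2)·0.25 = -0.0835 + 0.0233 = -0.0603
d₁ = -0.0603 / 0.1550 = -0.3888 ⇒ -0.39
d₂ = d₁ − σ√T = -0.3888 − 0.1550 = -0.5438 ⇒ -0.54
e^(−rT) = e^(−0.045·0.25) = 0.9888
N(d₁) = N(-0.39) = 0.3483;  N(d₂) = N(-0.54) = 0.2946
C = 287·0.3483 − 312·0.9888·0.2946 = 99.9621 − 90.8857 = 9.0764

$9.08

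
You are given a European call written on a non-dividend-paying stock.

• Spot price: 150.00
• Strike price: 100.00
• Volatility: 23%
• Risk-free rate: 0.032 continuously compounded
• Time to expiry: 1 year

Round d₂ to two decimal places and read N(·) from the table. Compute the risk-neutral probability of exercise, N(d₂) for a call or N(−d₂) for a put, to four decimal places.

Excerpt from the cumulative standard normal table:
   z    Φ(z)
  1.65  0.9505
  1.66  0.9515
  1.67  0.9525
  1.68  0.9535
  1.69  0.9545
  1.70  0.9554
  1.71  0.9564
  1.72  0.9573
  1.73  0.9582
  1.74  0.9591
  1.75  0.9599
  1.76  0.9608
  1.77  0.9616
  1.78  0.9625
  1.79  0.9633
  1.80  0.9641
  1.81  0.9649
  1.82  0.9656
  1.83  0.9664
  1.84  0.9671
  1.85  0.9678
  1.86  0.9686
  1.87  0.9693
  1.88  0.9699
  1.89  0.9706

0.9633

T = 1;  σ√T = 0.2300
ln(S/K) + (r + σ²/2)T = ln(150/100) + (0.032 + 0.23²/2)·1 = 0.4055 + 0.0585 = 0.4639
d₁ = 0.4639 / 0.2300 = 2.0170 → 2.02
d₂ = d₁ − σ√T = 2.0170 − 0.2300 = 1.7870 → 1.79
Pr(exercise) under Q = N(d₂) = 0.9633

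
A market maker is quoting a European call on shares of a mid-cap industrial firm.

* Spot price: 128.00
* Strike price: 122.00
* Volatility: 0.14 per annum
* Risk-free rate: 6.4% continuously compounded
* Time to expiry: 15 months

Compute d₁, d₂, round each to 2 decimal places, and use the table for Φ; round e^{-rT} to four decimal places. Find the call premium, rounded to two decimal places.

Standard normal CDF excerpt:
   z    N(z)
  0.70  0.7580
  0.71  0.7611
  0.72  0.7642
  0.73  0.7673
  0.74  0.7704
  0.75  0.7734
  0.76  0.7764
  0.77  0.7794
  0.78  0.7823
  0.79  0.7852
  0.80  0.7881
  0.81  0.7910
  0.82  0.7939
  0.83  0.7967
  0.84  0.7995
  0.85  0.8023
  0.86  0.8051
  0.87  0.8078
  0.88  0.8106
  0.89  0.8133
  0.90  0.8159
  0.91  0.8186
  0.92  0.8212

17.67

σ√T = 0.14 × 1.1180 = 0.1565
ln(S/K) + (r + σ²/2)T = ln(128/122) + (0.064 + 0.14²/2)·1.25 = 0.0480 + 0.0922 = 0.1403
d₁ = 0.1403 / 0.1565 = 0.8961 ≈ 0.90
d₂ = d₁ − σ√T = 0.8961 − 0.1565 = 0.7396 ≈ 0.74
exp(−rT) = exp(−0.064·1.25) = 0.9231
C = 128·N(0.90) − 122·0.9231·N(0.74) = 128·0.8159 − 122·0.9231·0.7704 = 104.4352 − 86.7611 = 17.6741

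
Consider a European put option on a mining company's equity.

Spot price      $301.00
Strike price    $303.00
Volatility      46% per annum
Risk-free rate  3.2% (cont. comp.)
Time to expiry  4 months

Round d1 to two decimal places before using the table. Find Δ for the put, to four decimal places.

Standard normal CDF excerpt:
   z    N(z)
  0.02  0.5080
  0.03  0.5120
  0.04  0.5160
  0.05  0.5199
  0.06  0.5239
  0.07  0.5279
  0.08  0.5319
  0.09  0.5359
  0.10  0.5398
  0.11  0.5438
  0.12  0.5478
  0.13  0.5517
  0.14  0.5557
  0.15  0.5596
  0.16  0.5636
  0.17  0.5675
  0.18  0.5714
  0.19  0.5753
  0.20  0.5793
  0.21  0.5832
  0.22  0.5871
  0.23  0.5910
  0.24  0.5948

-0.4404

σ√T = 0.46·√0.3333 = 0.2656
ln(S/K) + (r + σ²/2)T = ln(301/303) + (0.032 + 0.46²/2)·0.3333 = -0.0066 + 0.0459 = 0.0393
d₁ = 0.0393 / 0.2656 = 0.1480 ≈ 0.15
N(d₁) = N(0.15) = 0.5596
Δ_put = N(d₁) − 1 = 0.5596 − 1 = -0.4404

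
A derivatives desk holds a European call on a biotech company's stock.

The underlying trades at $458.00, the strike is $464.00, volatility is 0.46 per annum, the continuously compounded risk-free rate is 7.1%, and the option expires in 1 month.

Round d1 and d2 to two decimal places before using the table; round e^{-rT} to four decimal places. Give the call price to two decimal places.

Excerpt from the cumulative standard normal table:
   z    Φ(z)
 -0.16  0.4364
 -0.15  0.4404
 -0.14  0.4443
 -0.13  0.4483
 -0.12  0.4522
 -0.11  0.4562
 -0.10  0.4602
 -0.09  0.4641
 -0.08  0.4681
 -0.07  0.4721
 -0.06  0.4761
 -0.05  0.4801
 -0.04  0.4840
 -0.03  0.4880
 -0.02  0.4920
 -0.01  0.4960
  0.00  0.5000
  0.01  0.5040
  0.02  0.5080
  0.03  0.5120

σ√T = 0.46 × 0.2887 = 0.1328
d₁ = [ln(458/464) + (0.071 + 0.46²/2)·0.08333] / 0.1328 = [-0.0130 + 0.0147] / 0.1328 = 0.0129 → 0.01
d₂ = d₁ − σ√T = 0.0129 − 0.1328 = -0.1199 → -0.12
exp(−rT) = exp(−0.071·0.08333) = 0.9941
N(d₁) = N(0.01) = 0.5040;  N(d₂) = N(-0.12) = 0.4522
C = 458·0.5040 − 464·0.9941·0.4522 = 230.8320 − 208.5829 = 22.2491

$22.25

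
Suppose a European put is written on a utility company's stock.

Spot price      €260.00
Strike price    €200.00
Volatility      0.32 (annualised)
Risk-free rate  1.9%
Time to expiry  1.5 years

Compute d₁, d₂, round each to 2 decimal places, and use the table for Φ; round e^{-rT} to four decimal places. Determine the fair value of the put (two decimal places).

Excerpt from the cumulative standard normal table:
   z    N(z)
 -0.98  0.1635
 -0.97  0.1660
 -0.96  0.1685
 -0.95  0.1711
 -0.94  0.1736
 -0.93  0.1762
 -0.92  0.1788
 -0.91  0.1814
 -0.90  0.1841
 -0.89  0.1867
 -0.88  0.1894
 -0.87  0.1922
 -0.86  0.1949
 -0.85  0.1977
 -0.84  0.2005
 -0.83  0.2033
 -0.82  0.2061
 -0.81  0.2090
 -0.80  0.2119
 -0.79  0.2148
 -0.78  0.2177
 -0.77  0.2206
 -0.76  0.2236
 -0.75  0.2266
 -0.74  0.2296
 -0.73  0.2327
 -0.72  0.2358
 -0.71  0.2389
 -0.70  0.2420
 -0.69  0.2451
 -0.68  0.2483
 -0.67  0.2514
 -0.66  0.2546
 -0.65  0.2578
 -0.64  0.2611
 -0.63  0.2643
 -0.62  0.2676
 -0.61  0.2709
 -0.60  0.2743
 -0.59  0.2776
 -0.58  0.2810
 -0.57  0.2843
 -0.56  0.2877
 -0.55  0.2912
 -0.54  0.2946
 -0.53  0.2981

σ√T = 0.32·√1.5 = 0.3919
ln(S/K) + (r + σ²/2)T = ln(260/200) + (0.019 + 0.32²/2)·1.5 = 0.2624 + 0.1053 = 0.3677
d₁ = 0.3677 / 0.3919 = 0.9381 ≈ 0.94
d₂ = d₁ − σ√T = 0.9381 − 0.3919 = 0.5462 ≈ 0.55
exp(−rT) = exp(−0.019·1.5) = 0.9719
P = 200·0.9719·N(-0.55) − 260·N(-0.94) = 200·0.9719·0.2912 − 260·0.1736 = 56.6035 − 45.1360 = 11.4675

€11.47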